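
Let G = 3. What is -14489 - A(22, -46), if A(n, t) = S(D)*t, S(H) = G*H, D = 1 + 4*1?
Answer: -13799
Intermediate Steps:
D = 5 (D = 1 + 4 = 5)
S(H) = 3*H
A(n, t) = 15*t (A(n, t) = (3*5)*t = 15*t)
-14489 - A(22, -46) = -14489 - 15*(-46) = -14489 - 1*(-690) = -14489 + 690 = -13799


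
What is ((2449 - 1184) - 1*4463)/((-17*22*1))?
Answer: 1599/187 ≈ 8.5508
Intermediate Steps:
((2449 - 1184) - 1*4463)/((-17*22*1)) = (1265 - 4463)/((-374*1)) = -3198/(-374) = -3198*(-1/374) = 1599/187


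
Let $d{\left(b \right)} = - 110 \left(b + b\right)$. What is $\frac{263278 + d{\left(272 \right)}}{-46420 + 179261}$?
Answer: $\frac{203438}{132841} \approx 1.5314$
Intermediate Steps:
$d{\left(b \right)} = - 220 b$ ($d{\left(b \right)} = - 110 \cdot 2 b = - 220 b$)
$\frac{263278 + d{\left(272 \right)}}{-46420 + 179261} = \frac{263278 - 59840}{-46420 + 179261} = \frac{263278 - 59840}{132841} = 203438 \cdot \frac{1}{132841} = \frac{203438}{132841}$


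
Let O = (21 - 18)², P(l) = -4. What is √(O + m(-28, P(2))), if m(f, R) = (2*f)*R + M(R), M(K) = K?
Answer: √229 ≈ 15.133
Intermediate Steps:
O = 9 (O = 3² = 9)
m(f, R) = R + 2*R*f (m(f, R) = (2*f)*R + R = 2*R*f + R = R + 2*R*f)
√(O + m(-28, P(2))) = √(9 - 4*(1 + 2*(-28))) = √(9 - 4*(1 - 56)) = √(9 - 4*(-55)) = √(9 + 220) = √229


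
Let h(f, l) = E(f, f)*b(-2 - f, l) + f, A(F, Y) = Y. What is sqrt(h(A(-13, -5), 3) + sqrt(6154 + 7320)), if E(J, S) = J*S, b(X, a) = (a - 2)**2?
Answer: sqrt(20 + sqrt(13474)) ≈ 11.665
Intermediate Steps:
b(X, a) = (-2 + a)**2
h(f, l) = f + f**2*(-2 + l)**2 (h(f, l) = (f*f)*(-2 + l)**2 + f = f**2*(-2 + l)**2 + f = f + f**2*(-2 + l)**2)
sqrt(h(A(-13, -5), 3) + sqrt(6154 + 7320)) = sqrt(-5*(1 - 5*(-2 + 3)**2) + sqrt(6154 + 7320)) = sqrt(-5*(1 - 5*1**2) + sqrt(13474)) = sqrt(-5*(1 - 5*1) + sqrt(13474)) = sqrt(-5*(1 - 5) + sqrt(13474)) = sqrt(-5*(-4) + sqrt(13474)) = sqrt(20 + sqrt(13474))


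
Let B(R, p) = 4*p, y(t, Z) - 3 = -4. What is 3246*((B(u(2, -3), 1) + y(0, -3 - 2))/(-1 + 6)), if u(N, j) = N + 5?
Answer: 9738/5 ≈ 1947.6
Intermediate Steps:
y(t, Z) = -1 (y(t, Z) = 3 - 4 = -1)
u(N, j) = 5 + N
3246*((B(u(2, -3), 1) + y(0, -3 - 2))/(-1 + 6)) = 3246*((4*1 - 1)/(-1 + 6)) = 3246*((4 - 1)/5) = 3246*(3*(1/5)) = 3246*(3/5) = 9738/5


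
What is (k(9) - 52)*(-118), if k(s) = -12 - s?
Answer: 8614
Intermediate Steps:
(k(9) - 52)*(-118) = ((-12 - 1*9) - 52)*(-118) = ((-12 - 9) - 52)*(-118) = (-21 - 52)*(-118) = -73*(-118) = 8614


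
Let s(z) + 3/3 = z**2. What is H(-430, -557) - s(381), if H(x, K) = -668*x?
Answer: 142080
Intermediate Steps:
s(z) = -1 + z**2
H(-430, -557) - s(381) = -668*(-430) - (-1 + 381**2) = 287240 - (-1 + 145161) = 287240 - 1*145160 = 287240 - 145160 = 142080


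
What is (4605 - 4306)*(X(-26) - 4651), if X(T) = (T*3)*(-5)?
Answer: -1274039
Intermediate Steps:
X(T) = -15*T (X(T) = (3*T)*(-5) = -15*T)
(4605 - 4306)*(X(-26) - 4651) = (4605 - 4306)*(-15*(-26) - 4651) = 299*(390 - 4651) = 299*(-4261) = -1274039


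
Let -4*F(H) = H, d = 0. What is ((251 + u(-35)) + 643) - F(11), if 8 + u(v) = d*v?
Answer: 3555/4 ≈ 888.75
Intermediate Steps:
u(v) = -8 (u(v) = -8 + 0*v = -8 + 0 = -8)
F(H) = -H/4
((251 + u(-35)) + 643) - F(11) = ((251 - 8) + 643) - (-1)*11/4 = (243 + 643) - 1*(-11/4) = 886 + 11/4 = 3555/4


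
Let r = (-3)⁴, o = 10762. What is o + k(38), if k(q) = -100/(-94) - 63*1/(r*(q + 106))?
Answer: 655599415/60912 ≈ 10763.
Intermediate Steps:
r = 81
k(q) = 50/47 - 63/(8586 + 81*q) (k(q) = -100/(-94) - 63*1/(81*(q + 106)) = -100*(-1/94) - 63*1/(81*(106 + q)) = 50/47 - 63/(8586 + 81*q))
o + k(38) = 10762 + (47371 + 450*38)/(423*(106 + 38)) = 10762 + (1/423)*(47371 + 17100)/144 = 10762 + (1/423)*(1/144)*64471 = 10762 + 64471/60912 = 655599415/60912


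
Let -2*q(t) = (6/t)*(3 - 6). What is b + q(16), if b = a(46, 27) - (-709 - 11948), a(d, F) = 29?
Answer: 202985/16 ≈ 12687.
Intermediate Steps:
b = 12686 (b = 29 - (-709 - 11948) = 29 - 1*(-12657) = 29 + 12657 = 12686)
q(t) = 9/t (q(t) = -6/t*(3 - 6)/2 = -6/t*(-3)/2 = -(-9)/t = 9/t)
b + q(16) = 12686 + 9/16 = 202985/16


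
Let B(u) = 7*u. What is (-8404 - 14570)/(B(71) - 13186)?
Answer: 22974/12689 ≈ 1.8105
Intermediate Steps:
(-8404 - 14570)/(B(71) - 13186) = (-8404 - 14570)/(7*71 - 13186) = -22974/(497 - 13186) = -22974/(-12689) = -22974*(-1/12689) = 22974/12689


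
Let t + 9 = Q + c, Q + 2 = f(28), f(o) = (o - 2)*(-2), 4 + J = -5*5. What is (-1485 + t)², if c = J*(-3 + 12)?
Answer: 3272481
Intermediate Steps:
J = -29 (J = -4 - 5*5 = -4 - 25 = -29)
f(o) = 4 - 2*o (f(o) = (-2 + o)*(-2) = 4 - 2*o)
Q = -54 (Q = -2 + (4 - 2*28) = -2 + (4 - 56) = -2 - 52 = -54)
c = -261 (c = -29*(-3 + 12) = -29*9 = -261)
t = -324 (t = -9 + (-54 - 261) = -9 - 315 = -324)
(-1485 + t)² = (-1485 - 324)² = (-1809)² = 3272481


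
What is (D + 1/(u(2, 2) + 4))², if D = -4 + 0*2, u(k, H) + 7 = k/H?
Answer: 81/4 ≈ 20.250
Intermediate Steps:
u(k, H) = -7 + k/H
D = -4 (D = -4 + 0 = -4)
(D + 1/(u(2, 2) + 4))² = (-4 + 1/((-7 + 2/2) + 4))² = (-4 + 1/((-7 + 2*(½)) + 4))² = (-4 + 1/((-7 + 1) + 4))² = (-4 + 1/(-6 + 4))² = (-4 + 1/(-2))² = (-4 - ½)² = (-9/2)² = 81/4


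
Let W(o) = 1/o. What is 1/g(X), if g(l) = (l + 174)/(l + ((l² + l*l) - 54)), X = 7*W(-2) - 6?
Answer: 234/329 ≈ 0.71125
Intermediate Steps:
X = -19/2 (X = 7/(-2) - 6 = 7*(-½) - 6 = -7/2 - 6 = -19/2 ≈ -9.5000)
g(l) = (174 + l)/(-54 + l + 2*l²) (g(l) = (174 + l)/(l + ((l² + l²) - 54)) = (174 + l)/(l + (2*l² - 54)) = (174 + l)/(l + (-54 + 2*l²)) = (174 + l)/(-54 + l + 2*l²))
1/g(X) = 1/((174 - 19/2)/(-54 - 19/2 + 2*(-19/2)²)) = 1/((329/2)/(-54 - 19/2 + 2*(361/4))) = 1/((329/2)/(-54 - 19/2 + 361/2)) = 1/((329/2)/117) = 1/((1/117)*(329/2)) = 1/(329/234) = 234/329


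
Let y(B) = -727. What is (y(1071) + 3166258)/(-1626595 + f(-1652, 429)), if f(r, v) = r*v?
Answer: -3165531/2335303 ≈ -1.3555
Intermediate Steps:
(y(1071) + 3166258)/(-1626595 + f(-1652, 429)) = (-727 + 3166258)/(-1626595 - 1652*429) = 3165531/(-1626595 - 708708) = 3165531/(-2335303) = 3165531*(-1/2335303) = -3165531/2335303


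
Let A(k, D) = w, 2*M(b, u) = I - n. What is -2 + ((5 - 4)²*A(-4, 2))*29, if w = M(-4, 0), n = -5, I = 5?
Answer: 143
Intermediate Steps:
M(b, u) = 5 (M(b, u) = (5 - 1*(-5))/2 = (5 + 5)/2 = (½)*10 = 5)
w = 5
A(k, D) = 5
-2 + ((5 - 4)²*A(-4, 2))*29 = -2 + ((5 - 4)²*5)*29 = -2 + (1²*5)*29 = -2 + (1*5)*29 = -2 + 5*29 = -2 + 145 = 143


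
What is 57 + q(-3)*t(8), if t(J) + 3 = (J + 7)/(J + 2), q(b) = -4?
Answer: 63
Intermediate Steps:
t(J) = -3 + (7 + J)/(2 + J) (t(J) = -3 + (J + 7)/(J + 2) = -3 + (7 + J)/(2 + J))
57 + q(-3)*t(8) = 57 - 4*(1 - 2*8)/(2 + 8) = 57 - 4*(1 - 16)/10 = 57 - 2*(-15)/5 = 57 - 4*(-3/2) = 57 + 6 = 63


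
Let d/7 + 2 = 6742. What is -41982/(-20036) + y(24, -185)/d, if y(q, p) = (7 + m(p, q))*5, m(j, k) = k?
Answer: 99190817/47264924 ≈ 2.0986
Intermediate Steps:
d = 47180 (d = -14 + 7*6742 = -14 + 47194 = 47180)
y(q, p) = 35 + 5*q (y(q, p) = (7 + q)*5 = 35 + 5*q)
-41982/(-20036) + y(24, -185)/d = -41982/(-20036) + (35 + 5*24)/47180 = -41982*(-1/20036) + (35 + 120)*(1/47180) = 20991/10018 + 155*(1/47180) = 20991/10018 + 31/9436 = 99190817/47264924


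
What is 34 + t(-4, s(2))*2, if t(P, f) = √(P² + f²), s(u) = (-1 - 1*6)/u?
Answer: 34 + √113 ≈ 44.630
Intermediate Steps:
s(u) = -7/u (s(u) = (-1 - 6)/u = -7/u)
34 + t(-4, s(2))*2 = 34 + √((-4)² + (-7/2)²)*2 = 34 + √(16 + (-7*½)²)*2 = 34 + √(16 + (-7/2)²)*2 = 34 + √(16 + 49/4)*2 = 34 + √(113/4)*2 = 34 + (√113/2)*2 = 34 + √113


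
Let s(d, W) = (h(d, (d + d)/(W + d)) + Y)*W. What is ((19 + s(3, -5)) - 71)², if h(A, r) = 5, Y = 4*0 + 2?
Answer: 7569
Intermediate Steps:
Y = 2 (Y = 0 + 2 = 2)
s(d, W) = 7*W (s(d, W) = (5 + 2)*W = 7*W)
((19 + s(3, -5)) - 71)² = ((19 + 7*(-5)) - 71)² = ((19 - 35) - 71)² = (-16 - 71)² = (-87)² = 7569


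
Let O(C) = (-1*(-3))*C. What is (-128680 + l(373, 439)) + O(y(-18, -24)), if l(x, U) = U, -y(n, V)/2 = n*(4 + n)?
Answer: -129753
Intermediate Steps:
y(n, V) = -2*n*(4 + n)
O(C) = 3*C
(-128680 + l(373, 439)) + O(y(-18, -24)) = (-128680 + 439) + 3*(-2*(-18)*(4 - 18)) = -128241 + 3*(-2*(-18)*(-14)) = -128241 + 3*(-504) = -128241 - 1512 = -129753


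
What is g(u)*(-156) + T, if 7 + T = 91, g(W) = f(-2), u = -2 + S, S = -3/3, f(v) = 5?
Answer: -696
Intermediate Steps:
S = -1 (S = -3*⅓ = -1)
u = -3 (u = -2 - 1 = -3)
g(W) = 5
T = 84 (T = -7 + 91 = 84)
g(u)*(-156) + T = 5*(-156) + 84 = -780 + 84 = -696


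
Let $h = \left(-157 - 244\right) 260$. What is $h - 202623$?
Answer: $-306883$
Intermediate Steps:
$h = -104260$ ($h = \left(-401\right) 260 = -104260$)
$h - 202623 = -104260 - 202623 = -306883$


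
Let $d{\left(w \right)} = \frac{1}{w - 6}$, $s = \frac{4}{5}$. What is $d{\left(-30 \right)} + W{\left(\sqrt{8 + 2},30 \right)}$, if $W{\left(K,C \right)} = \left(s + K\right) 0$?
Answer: $- \frac{1}{36} \approx -0.027778$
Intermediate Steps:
$s = \frac{4}{5}$ ($s = 4 \cdot \frac{1}{5} = \frac{4}{5} \approx 0.8$)
$d{\left(w \right)} = \frac{1}{-6 + w}$
$W{\left(K,C \right)} = 0$ ($W{\left(K,C \right)} = \left(\frac{4}{5} + K\right) 0 = 0$)
$d{\left(-30 \right)} + W{\left(\sqrt{8 + 2},30 \right)} = \frac{1}{-6 - 30} + 0 = \frac{1}{-36} + 0 = - \frac{1}{36} + 0 = - \frac{1}{36}$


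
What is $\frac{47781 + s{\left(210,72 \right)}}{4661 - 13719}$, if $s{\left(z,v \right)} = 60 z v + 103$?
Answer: $- \frac{477542}{4529} \approx -105.44$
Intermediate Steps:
$s{\left(z,v \right)} = 103 + 60 v z$ ($s{\left(z,v \right)} = 60 v z + 103 = 103 + 60 v z$)
$\frac{47781 + s{\left(210,72 \right)}}{4661 - 13719} = \frac{47781 + \left(103 + 60 \cdot 72 \cdot 210\right)}{4661 - 13719} = \frac{47781 + \left(103 + 907200\right)}{-9058} = \left(47781 + 907303\right) \left(- \frac{1}{9058}\right) = 955084 \left(- \frac{1}{9058}\right) = - \frac{477542}{4529}$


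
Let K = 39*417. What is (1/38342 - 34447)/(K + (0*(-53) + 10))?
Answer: -1320766873/623939366 ≈ -2.1168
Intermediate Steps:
K = 16263
(1/38342 - 34447)/(K + (0*(-53) + 10)) = (1/38342 - 34447)/(16263 + (0*(-53) + 10)) = (1/38342 - 34447)/(16263 + (0 + 10)) = -1320766873/(38342*(16263 + 10)) = -1320766873/38342/16273 = -1320766873/38342*1/16273 = -1320766873/623939366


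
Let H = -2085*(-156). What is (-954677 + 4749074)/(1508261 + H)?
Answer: 3794397/1833521 ≈ 2.0695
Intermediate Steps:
H = 325260
(-954677 + 4749074)/(1508261 + H) = (-954677 + 4749074)/(1508261 + 325260) = 3794397/1833521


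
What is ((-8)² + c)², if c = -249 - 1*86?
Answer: 73441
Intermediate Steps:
c = -335 (c = -249 - 86 = -335)
((-8)² + c)² = ((-8)² - 335)² = (64 - 335)² = (-271)² = 73441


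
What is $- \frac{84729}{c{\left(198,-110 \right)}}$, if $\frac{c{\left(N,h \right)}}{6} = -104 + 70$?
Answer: $\frac{28243}{68} \approx 415.34$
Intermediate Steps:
$c{\left(N,h \right)} = -204$ ($c{\left(N,h \right)} = 6 \left(-104 + 70\right) = 6 \left(-34\right) = -204$)
$- \frac{84729}{c{\left(198,-110 \right)}} = - \frac{84729}{-204} = \left(-84729\right) \left(- \frac{1}{204}\right) = \frac{28243}{68}$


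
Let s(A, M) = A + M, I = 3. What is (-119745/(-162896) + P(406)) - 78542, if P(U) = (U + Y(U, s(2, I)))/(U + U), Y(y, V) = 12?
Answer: -2597176728429/33067888 ≈ -78541.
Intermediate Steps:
P(U) = (12 + U)/(2*U) (P(U) = (U + 12)/(U + U) = (12 + U)/((2*U)) = (12 + U)*(1/(2*U)) = (12 + U)/(2*U))
(-119745/(-162896) + P(406)) - 78542 = (-119745/(-162896) + (1/2)*(12 + 406)/406) - 78542 = (-119745*(-1/162896) + (1/2)*(1/406)*418) - 78542 = (119745/162896 + 209/406) - 78542 = 41330867/33067888 - 78542 = -2597176728429/33067888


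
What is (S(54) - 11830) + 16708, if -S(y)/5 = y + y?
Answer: 4338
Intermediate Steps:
S(y) = -10*y (S(y) = -5*(y + y) = -10*y)
(S(54) - 11830) + 16708 = (-10*54 - 11830) + 16708 = (-540 - 11830) + 16708 = -12370 + 16708 = 4338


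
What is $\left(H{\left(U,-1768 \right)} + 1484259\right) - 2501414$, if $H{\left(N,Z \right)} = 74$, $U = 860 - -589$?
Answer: $-1017081$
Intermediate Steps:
$U = 1449$ ($U = 860 + 589 = 1449$)
$\left(H{\left(U,-1768 \right)} + 1484259\right) - 2501414 = \left(74 + 1484259\right) - 2501414 = 1484333 - 2501414 = -1017081$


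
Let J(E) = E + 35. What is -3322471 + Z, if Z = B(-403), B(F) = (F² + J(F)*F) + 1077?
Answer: -3010681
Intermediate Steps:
J(E) = 35 + E
B(F) = 1077 + F² + F*(35 + F) (B(F) = (F² + (35 + F)*F) + 1077 = (F² + F*(35 + F)) + 1077 = 1077 + F² + F*(35 + F))
Z = 311790 (Z = 1077 + (-403)² - 403*(35 - 403) = 1077 + 162409 - 403*(-368) = 1077 + 162409 + 148304 = 311790)
-3322471 + Z = -3322471 + 311790 = -3010681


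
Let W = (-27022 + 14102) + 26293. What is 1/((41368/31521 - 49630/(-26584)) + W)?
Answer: 418977132/5604313243307 ≈ 7.4760e-5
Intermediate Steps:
W = 13373 (W = -12920 + 26293 = 13373)
1/((41368/31521 - 49630/(-26584)) + W) = 1/((41368/31521 - 49630/(-26584)) + 13373) = 1/((41368*(1/31521) - 49630*(-1/26584)) + 13373) = 1/((41368/31521 + 24815/13292) + 13373) = 1/(1332057071/418977132 + 13373) = 1/(5604313243307/418977132) = 418977132/5604313243307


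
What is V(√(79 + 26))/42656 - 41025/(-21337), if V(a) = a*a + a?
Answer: 1752202785/910151072 + √105/42656 ≈ 1.9254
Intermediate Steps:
V(a) = a + a² (V(a) = a² + a = a + a²)
V(√(79 + 26))/42656 - 41025/(-21337) = (√(79 + 26)*(1 + √(79 + 26)))/42656 - 41025/(-21337) = (√105*(1 + √105))*(1/42656) - 41025*(-1/21337) = √105*(1 + √105)/42656 + 41025/21337 = 41025/21337 + √105*(1 + √105)/42656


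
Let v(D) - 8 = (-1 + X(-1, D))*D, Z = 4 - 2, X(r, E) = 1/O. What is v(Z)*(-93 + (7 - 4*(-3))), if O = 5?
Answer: -2368/5 ≈ -473.60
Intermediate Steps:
X(r, E) = ⅕ (X(r, E) = 1/5 = ⅕)
Z = 2
v(D) = 8 - 4*D/5 (v(D) = 8 + (-1 + ⅕)*D = 8 - 4*D/5)
v(Z)*(-93 + (7 - 4*(-3))) = (8 - ⅘*2)*(-93 + (7 - 4*(-3))) = (8 - 8/5)*(-93 + (7 + 12)) = 32*(-93 + 19)/5 = (32/5)*(-74) = -2368/5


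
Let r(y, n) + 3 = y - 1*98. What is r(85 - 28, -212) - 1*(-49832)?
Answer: 49788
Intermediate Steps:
r(y, n) = -101 + y (r(y, n) = -3 + (y - 1*98) = -3 + (y - 98) = -3 + (-98 + y) = -101 + y)
r(85 - 28, -212) - 1*(-49832) = (-101 + (85 - 28)) - 1*(-49832) = (-101 + 57) + 49832 = -44 + 49832 = 49788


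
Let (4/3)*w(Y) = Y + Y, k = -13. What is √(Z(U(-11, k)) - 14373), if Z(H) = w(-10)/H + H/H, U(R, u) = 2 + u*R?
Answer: I*√12086939/29 ≈ 119.88*I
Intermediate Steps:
w(Y) = 3*Y/2 (w(Y) = 3*(Y + Y)/4 = 3*(2*Y)/4 = 3*Y/2)
U(R, u) = 2 + R*u
Z(H) = 1 - 15/H (Z(H) = ((3/2)*(-10))/H + H/H = -15/H + 1 = 1 - 15/H)
√(Z(U(-11, k)) - 14373) = √((-15 + (2 - 11*(-13)))/(2 - 11*(-13)) - 14373) = √((-15 + (2 + 143))/(2 + 143) - 14373) = √((-15 + 145)/145 - 14373) = √((1/145)*130 - 14373) = √(26/29 - 14373) = √(-416791/29) = I*√12086939/29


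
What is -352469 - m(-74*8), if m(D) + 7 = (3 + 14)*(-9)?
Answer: -352309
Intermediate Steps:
m(D) = -160 (m(D) = -7 + (3 + 14)*(-9) = -7 + 17*(-9) = -7 - 153 = -160)
-352469 - m(-74*8) = -352469 - 1*(-160) = -352469 + 160 = -352309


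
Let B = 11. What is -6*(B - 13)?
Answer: 12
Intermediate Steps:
-6*(B - 13) = -6*(11 - 13) = -6*(-2) = 12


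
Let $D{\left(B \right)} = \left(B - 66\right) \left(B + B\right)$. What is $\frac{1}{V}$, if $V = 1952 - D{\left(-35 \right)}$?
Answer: $- \frac{1}{5118} \approx -0.00019539$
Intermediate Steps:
$D{\left(B \right)} = 2 B \left(-66 + B\right)$ ($D{\left(B \right)} = \left(-66 + B\right) 2 B = 2 B \left(-66 + B\right)$)
$V = -5118$ ($V = 1952 - 2 \left(-35\right) \left(-66 - 35\right) = 1952 - 2 \left(-35\right) \left(-101\right) = 1952 - 7070 = -5118$)
$\frac{1}{V} = \frac{1}{-5118} = - \frac{1}{5118}$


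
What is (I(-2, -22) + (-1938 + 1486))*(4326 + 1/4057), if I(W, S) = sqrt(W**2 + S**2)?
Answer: -7932863516/4057 + 35101166*sqrt(122)/4057 ≈ -1.8598e+6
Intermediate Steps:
I(W, S) = sqrt(S**2 + W**2)
(I(-2, -22) + (-1938 + 1486))*(4326 + 1/4057) = (sqrt((-22)**2 + (-2)**2) + (-1938 + 1486))*(4326 + 1/4057) = (sqrt(484 + 4) - 452)*(4326 + 1/4057) = (sqrt(488) - 452)*(17550583/4057) = (2*sqrt(122) - 452)*(17550583/4057) = (-452 + 2*sqrt(122))*(17550583/4057) = -7932863516/4057 + 35101166*sqrt(122)/4057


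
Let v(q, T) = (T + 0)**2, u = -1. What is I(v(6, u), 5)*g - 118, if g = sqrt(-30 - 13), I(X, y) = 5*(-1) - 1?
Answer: -118 - 6*I*sqrt(43) ≈ -118.0 - 39.345*I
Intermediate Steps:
v(q, T) = T**2
I(X, y) = -6 (I(X, y) = -5 - 1 = -6)
g = I*sqrt(43) (g = sqrt(-43) = I*sqrt(43) ≈ 6.5574*I)
I(v(6, u), 5)*g - 118 = -6*I*sqrt(43) - 118 = -118 - 6*I*sqrt(43)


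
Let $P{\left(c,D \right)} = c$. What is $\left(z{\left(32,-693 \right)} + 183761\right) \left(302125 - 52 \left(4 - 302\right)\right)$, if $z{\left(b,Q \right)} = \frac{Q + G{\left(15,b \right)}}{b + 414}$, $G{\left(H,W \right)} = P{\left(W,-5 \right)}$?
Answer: $\frac{26031183303645}{446} \approx 5.8366 \cdot 10^{10}$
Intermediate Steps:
$G{\left(H,W \right)} = W$
$z{\left(b,Q \right)} = \frac{Q + b}{414 + b}$ ($z{\left(b,Q \right)} = \frac{Q + b}{b + 414} = \frac{Q + b}{414 + b}$)
$\left(z{\left(32,-693 \right)} + 183761\right) \left(302125 - 52 \left(4 - 302\right)\right) = \left(\frac{-693 + 32}{414 + 32} + 183761\right) \left(302125 - 52 \left(4 - 302\right)\right) = \left(\frac{1}{446} \left(-661\right) + 183761\right) \left(302125 - -15496\right) = \left(\frac{1}{446} \left(-661\right) + 183761\right) \left(302125 + 15496\right) = \left(- \frac{661}{446} + 183761\right) 317621 = \frac{81956745}{446} \cdot 317621 = \frac{26031183303645}{446}$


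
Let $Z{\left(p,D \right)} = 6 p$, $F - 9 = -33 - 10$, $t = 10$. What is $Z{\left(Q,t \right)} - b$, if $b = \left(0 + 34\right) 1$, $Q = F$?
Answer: $-238$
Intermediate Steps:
$F = -34$ ($F = 9 - 43 = -34$)
$Q = -34$
$b = 34$ ($b = 34 \cdot 1 = 34$)
$Z{\left(Q,t \right)} - b = 6 \left(-34\right) - 34 = -204 - 34 = -238$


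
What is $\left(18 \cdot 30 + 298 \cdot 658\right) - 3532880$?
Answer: $-3336256$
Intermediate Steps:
$\left(18 \cdot 30 + 298 \cdot 658\right) - 3532880 = \left(540 + 196084\right) - 3532880 = 196624 - 3532880 = -3336256$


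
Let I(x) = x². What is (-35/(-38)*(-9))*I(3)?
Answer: -2835/38 ≈ -74.605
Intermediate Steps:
(-35/(-38)*(-9))*I(3) = (-35/(-38)*(-9))*3² = (-35*(-1/38)*(-9))*9 = ((35/38)*(-9))*9 = -315/38*9 = -2835/38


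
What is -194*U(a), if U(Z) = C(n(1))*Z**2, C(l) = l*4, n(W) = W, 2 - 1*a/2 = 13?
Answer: -375584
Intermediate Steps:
a = -22 (a = 4 - 2*13 = 4 - 26 = -22)
C(l) = 4*l
U(Z) = 4*Z**2 (U(Z) = (4*1)*Z**2 = 4*Z**2)
-194*U(a) = -776*(-22)**2 = -776*484 = -194*1936 = -375584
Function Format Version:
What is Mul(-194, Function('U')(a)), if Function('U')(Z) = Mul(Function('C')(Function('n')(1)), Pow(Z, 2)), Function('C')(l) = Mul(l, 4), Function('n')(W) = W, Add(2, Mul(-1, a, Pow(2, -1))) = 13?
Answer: -375584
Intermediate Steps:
a = -22 (a = Add(4, Mul(-2, 13)) = Add(4, -26) = -22)
Function('C')(l) = Mul(4, l)
Function('U')(Z) = Mul(4, Pow(Z, 2)) (Function('U')(Z) = Mul(Mul(4, 1), Pow(Z, 2)) = Mul(4, Pow(Z, 2)))
Mul(-194, Function('U')(a)) = Mul(-194, Mul(4, Pow(-22, 2))) = Mul(-194, Mul(4, 484)) = Mul(-194, 1936) = -375584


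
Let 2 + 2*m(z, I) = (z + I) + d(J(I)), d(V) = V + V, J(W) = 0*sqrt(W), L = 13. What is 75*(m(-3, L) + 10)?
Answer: 1050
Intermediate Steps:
J(W) = 0
d(V) = 2*V
m(z, I) = -1 + I/2 + z/2 (m(z, I) = -1 + ((z + I) + 2*0)/2 = -1 + ((I + z) + 0)/2 = -1 + (I + z)/2 = -1 + (I/2 + z/2) = -1 + I/2 + z/2)
75*(m(-3, L) + 10) = 75*((-1 + (1/2)*13 + (1/2)*(-3)) + 10) = 75*((-1 + 13/2 - 3/2) + 10) = 75*(4 + 10) = 75*14 = 1050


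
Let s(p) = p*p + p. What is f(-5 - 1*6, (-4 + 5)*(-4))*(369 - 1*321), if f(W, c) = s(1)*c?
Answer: -384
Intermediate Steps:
s(p) = p + p² (s(p) = p² + p = p + p²)
f(W, c) = 2*c (f(W, c) = (1*(1 + 1))*c = (1*2)*c = 2*c)
f(-5 - 1*6, (-4 + 5)*(-4))*(369 - 1*321) = (2*((-4 + 5)*(-4)))*(369 - 1*321) = (2*(1*(-4)))*(369 - 321) = (2*(-4))*48 = -8*48 = -384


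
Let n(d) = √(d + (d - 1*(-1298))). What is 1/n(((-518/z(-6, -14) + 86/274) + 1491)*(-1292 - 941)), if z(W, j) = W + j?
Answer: -I*√3178801895665/4640586709 ≈ -0.0003842*I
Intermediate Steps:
n(d) = √(1298 + 2*d) (n(d) = √(d + (d + 1298)) = √(d + (1298 + d)) = √(1298 + 2*d))
1/n(((-518/z(-6, -14) + 86/274) + 1491)*(-1292 - 941)) = 1/(√(1298 + 2*(((-518/(-6 - 14) + 86/274) + 1491)*(-1292 - 941)))) = 1/(√(1298 + 2*(((-518/(-20) + 86*(1/274)) + 1491)*(-2233)))) = 1/(√(1298 + 2*(((-518*(-1/20) + 43/137) + 1491)*(-2233)))) = 1/(√(1298 + 2*(((259/10 + 43/137) + 1491)*(-2233)))) = 1/(√(1298 + 2*((35913/1370 + 1491)*(-2233)))) = 1/(√(1298 + 2*((2078583/1370)*(-2233)))) = 1/(√(1298 + 2*(-4641475839/1370))) = 1/(√(1298 - 4641475839/685)) = 1/(√(-4640586709/685)) = 1/(I*√3178801895665/685) = -I*√3178801895665/4640586709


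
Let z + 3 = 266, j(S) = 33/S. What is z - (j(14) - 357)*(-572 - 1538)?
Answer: -5236234/7 ≈ -7.4803e+5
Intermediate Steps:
z = 263 (z = -3 + 266 = 263)
z - (j(14) - 357)*(-572 - 1538) = 263 - (33/14 - 357)*(-572 - 1538) = 263 - (33*(1/14) - 357)*(-2110) = 263 - (33/14 - 357)*(-2110) = 263 - (-4965)*(-2110)/14 = 263 - 1*5238075/7 = 263 - 5238075/7 = -5236234/7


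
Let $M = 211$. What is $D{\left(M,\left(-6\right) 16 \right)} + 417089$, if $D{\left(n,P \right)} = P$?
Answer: $416993$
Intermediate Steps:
$D{\left(M,\left(-6\right) 16 \right)} + 417089 = \left(-6\right) 16 + 417089 = -96 + 417089 = 416993$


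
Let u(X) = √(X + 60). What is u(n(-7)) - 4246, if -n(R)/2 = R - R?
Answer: -4246 + 2*√15 ≈ -4238.3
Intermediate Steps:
n(R) = 0 (n(R) = -2*(R - R) = -2*0 = 0)
u(X) = √(60 + X)
u(n(-7)) - 4246 = √(60 + 0) - 4246 = √60 - 4246 = 2*√15 - 4246 = -4246 + 2*√15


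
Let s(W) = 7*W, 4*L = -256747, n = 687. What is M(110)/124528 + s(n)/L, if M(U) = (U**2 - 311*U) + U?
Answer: -502740913/1998261901 ≈ -0.25159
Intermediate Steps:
L = -256747/4 (L = (1/4)*(-256747) = -256747/4 ≈ -64187.)
M(U) = U**2 - 310*U
M(110)/124528 + s(n)/L = (110*(-310 + 110))/124528 + (7*687)/(-256747/4) = (110*(-200))*(1/124528) + 4809*(-4/256747) = -22000*1/124528 - 19236/256747 = -1375/7783 - 19236/256747 = -502740913/1998261901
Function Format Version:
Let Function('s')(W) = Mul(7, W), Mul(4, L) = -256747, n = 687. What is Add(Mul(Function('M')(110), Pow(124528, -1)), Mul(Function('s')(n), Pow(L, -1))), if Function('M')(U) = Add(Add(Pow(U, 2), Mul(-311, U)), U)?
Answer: Rational(-502740913, 1998261901) ≈ -0.25159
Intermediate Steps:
L = Rational(-256747, 4) (L = Mul(Rational(1, 4), -256747) = Rational(-256747, 4) ≈ -64187.)
Function('M')(U) = Add(Pow(U, 2), Mul(-310, U))
Add(Mul(Function('M')(110), Pow(124528, -1)), Mul(Function('s')(n), Pow(L, -1))) = Add(Mul(Mul(110, Add(-310, 110)), Pow(124528, -1)), Mul(Mul(7, 687), Pow(Rational(-256747, 4), -1))) = Add(Mul(Mul(110, -200), Rational(1, 124528)), Mul(4809, Rational(-4, 256747))) = Add(Mul(-22000, Rational(1, 124528)), Rational(-19236, 256747)) = Add(Rational(-1375, 7783), Rational(-19236, 256747)) = Rational(-502740913, 1998261901)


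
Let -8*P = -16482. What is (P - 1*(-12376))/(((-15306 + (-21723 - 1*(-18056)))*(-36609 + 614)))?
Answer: 11549/546346508 ≈ 2.1139e-5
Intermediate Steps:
P = 8241/4 (P = -⅛*(-16482) = 8241/4 ≈ 2060.3)
(P - 1*(-12376))/(((-15306 + (-21723 - 1*(-18056)))*(-36609 + 614))) = (8241/4 - 1*(-12376))/(((-15306 + (-21723 - 1*(-18056)))*(-36609 + 614))) = (8241/4 + 12376)/(((-15306 + (-21723 + 18056))*(-35995))) = 57745/(4*(((-15306 - 3667)*(-35995)))) = 57745/(4*((-18973*(-35995)))) = (57745/4)/682933135 = (57745/4)*(1/682933135) = 11549/546346508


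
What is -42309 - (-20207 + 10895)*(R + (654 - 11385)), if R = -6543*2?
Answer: -221826213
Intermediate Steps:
R = -13086
-42309 - (-20207 + 10895)*(R + (654 - 11385)) = -42309 - (-20207 + 10895)*(-13086 + (654 - 11385)) = -42309 - (-9312)*(-13086 - 10731) = -42309 - (-9312)*(-23817) = -42309 - 1*221783904 = -42309 - 221783904 = -221826213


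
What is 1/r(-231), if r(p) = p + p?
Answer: -1/462 ≈ -0.0021645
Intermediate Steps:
r(p) = 2*p
1/r(-231) = 1/(2*(-231)) = 1/(-462) = -1/462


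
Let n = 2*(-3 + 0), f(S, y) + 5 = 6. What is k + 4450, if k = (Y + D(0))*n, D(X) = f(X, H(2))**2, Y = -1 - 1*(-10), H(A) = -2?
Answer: 4390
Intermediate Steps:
f(S, y) = 1 (f(S, y) = -5 + 6 = 1)
Y = 9 (Y = -1 + 10 = 9)
n = -6 (n = 2*(-3) = -6)
D(X) = 1 (D(X) = 1**2 = 1)
k = -60 (k = (9 + 1)*(-6) = 10*(-6) = -60)
k + 4450 = -60 + 4450 = 4390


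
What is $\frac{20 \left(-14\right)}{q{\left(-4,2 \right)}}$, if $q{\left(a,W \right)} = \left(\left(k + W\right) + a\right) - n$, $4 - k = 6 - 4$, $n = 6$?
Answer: $\frac{140}{3} \approx 46.667$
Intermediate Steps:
$k = 2$ ($k = 4 - \left(6 - 4\right) = 4 - 2 = 2$)
$q{\left(a,W \right)} = -4 + W + a$ ($q{\left(a,W \right)} = \left(\left(2 + W\right) + a\right) - 6 = \left(2 + W + a\right) - 6 = -4 + W + a$)
$\frac{20 \left(-14\right)}{q{\left(-4,2 \right)}} = \frac{20 \left(-14\right)}{-4 + 2 - 4} = - \frac{280}{-6} = \left(-280\right) \left(- \frac{1}{6}\right) = \frac{140}{3}$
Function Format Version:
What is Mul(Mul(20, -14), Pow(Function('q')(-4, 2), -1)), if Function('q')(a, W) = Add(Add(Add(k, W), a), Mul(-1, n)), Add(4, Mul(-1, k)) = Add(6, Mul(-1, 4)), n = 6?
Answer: Rational(140, 3) ≈ 46.667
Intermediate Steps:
k = 2 (k = Add(4, Mul(-1, Add(6, Mul(-1, 4)))) = Add(4, Mul(-1, Add(6, -4))) = Add(4, Mul(-1, 2)) = Add(4, -2) = 2)
Function('q')(a, W) = Add(-4, W, a) (Function('q')(a, W) = Add(Add(Add(2, W), a), Mul(-1, 6)) = Add(Add(2, W, a), -6) = Add(-4, W, a))
Mul(Mul(20, -14), Pow(Function('q')(-4, 2), -1)) = Mul(Mul(20, -14), Pow(Add(-4, 2, -4), -1)) = Mul(-280, Pow(-6, -1)) = Mul(-280, Rational(-1, 6)) = Rational(140, 3)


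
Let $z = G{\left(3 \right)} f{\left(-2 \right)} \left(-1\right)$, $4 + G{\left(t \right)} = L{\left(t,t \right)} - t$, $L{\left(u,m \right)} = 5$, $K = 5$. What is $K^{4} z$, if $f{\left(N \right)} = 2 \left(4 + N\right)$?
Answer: $5000$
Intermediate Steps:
$f{\left(N \right)} = 8 + 2 N$
$G{\left(t \right)} = 1 - t$ ($G{\left(t \right)} = -4 - \left(-5 + t\right) = 1 - t$)
$z = 8$ ($z = \left(1 - 3\right) \left(8 + 2 \left(-2\right)\right) \left(-1\right) = \left(1 - 3\right) \left(8 - 4\right) \left(-1\right) = \left(-2\right) 4 \left(-1\right) = \left(-8\right) \left(-1\right) = 8$)
$K^{4} z = 5^{4} \cdot 8 = 625 \cdot 8 = 5000$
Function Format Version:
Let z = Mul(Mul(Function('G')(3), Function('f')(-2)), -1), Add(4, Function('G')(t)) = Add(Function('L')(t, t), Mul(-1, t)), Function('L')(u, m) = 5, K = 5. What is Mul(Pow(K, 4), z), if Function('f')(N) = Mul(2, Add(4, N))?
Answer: 5000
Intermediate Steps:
Function('f')(N) = Add(8, Mul(2, N))
Function('G')(t) = Add(1, Mul(-1, t)) (Function('G')(t) = Add(-4, Add(5, Mul(-1, t))) = Add(1, Mul(-1, t)))
z = 8 (z = Mul(Mul(Add(1, Mul(-1, 3)), Add(8, Mul(2, -2))), -1) = Mul(Mul(Add(1, -3), Add(8, -4)), -1) = Mul(Mul(-2, 4), -1) = Mul(-8, -1) = 8)
Mul(Pow(K, 4), z) = Mul(Pow(5, 4), 8) = Mul(625, 8) = 5000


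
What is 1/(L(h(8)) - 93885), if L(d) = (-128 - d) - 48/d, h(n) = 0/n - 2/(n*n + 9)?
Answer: -73/6735051 ≈ -1.0839e-5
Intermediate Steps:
h(n) = -2/(9 + n²) (h(n) = 0 - 2/(n² + 9) = 0 - 2/(9 + n²) = -2/(9 + n²))
L(d) = -128 - d - 48/d (L(d) = (-128 - d) - 48/d = -128 - d - 48/d)
1/(L(h(8)) - 93885) = 1/((-128 - (-2)/(9 + 8²) - 48/((-2/(9 + 8²)))) - 93885) = 1/((-128 - (-2)/(9 + 64) - 48/((-2/(9 + 64)))) - 93885) = 1/((-128 - (-2)/73 - 48/((-2/73))) - 93885) = 1/((-128 - (-2)/73 - 48/((-2*1/73))) - 93885) = 1/((-128 - 1*(-2/73) - 48/(-2/73)) - 93885) = 1/((-128 + 2/73 - 48*(-73/2)) - 93885) = 1/((-128 + 2/73 + 1752) - 93885) = 1/(118554/73 - 93885) = 1/(-6735051/73) = -73/6735051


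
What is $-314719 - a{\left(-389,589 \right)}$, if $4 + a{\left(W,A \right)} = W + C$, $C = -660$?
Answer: $-313666$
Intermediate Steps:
$a{\left(W,A \right)} = -664 + W$ ($a{\left(W,A \right)} = -4 + \left(W - 660\right) = -4 + \left(-660 + W\right) = -664 + W$)
$-314719 - a{\left(-389,589 \right)} = -314719 - \left(-664 - 389\right) = -314719 - -1053 = -314719 + 1053 = -313666$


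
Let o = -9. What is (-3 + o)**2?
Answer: 144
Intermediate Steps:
(-3 + o)**2 = (-3 - 9)**2 = (-12)**2 = 144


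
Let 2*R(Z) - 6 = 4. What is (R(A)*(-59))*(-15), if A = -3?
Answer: 4425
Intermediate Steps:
R(Z) = 5 (R(Z) = 3 + (1/2)*4 = 3 + 2 = 5)
(R(A)*(-59))*(-15) = (5*(-59))*(-15) = -295*(-15) = 4425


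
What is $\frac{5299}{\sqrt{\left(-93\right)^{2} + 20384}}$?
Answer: $\frac{5299 \sqrt{29033}}{29033} \approx 31.099$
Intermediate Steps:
$\frac{5299}{\sqrt{\left(-93\right)^{2} + 20384}} = \frac{5299}{\sqrt{8649 + 20384}} = \frac{5299}{\sqrt{29033}} = 5299 \frac{\sqrt{29033}}{29033} = \frac{5299 \sqrt{29033}}{29033}$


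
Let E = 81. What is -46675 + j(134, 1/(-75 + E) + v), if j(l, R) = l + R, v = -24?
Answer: -279389/6 ≈ -46565.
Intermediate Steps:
j(l, R) = R + l
-46675 + j(134, 1/(-75 + E) + v) = -46675 + ((1/(-75 + 81) - 24) + 134) = -46675 + ((1/6 - 24) + 134) = -46675 + ((⅙ - 24) + 134) = -46675 + (-143/6 + 134) = -46675 + 661/6 = -279389/6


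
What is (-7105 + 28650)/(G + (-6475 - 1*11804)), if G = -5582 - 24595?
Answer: -21545/48456 ≈ -0.44463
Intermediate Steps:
G = -30177
(-7105 + 28650)/(G + (-6475 - 1*11804)) = (-7105 + 28650)/(-30177 + (-6475 - 1*11804)) = 21545/(-30177 + (-6475 - 11804)) = 21545/(-30177 - 18279) = 21545/(-48456) = 21545*(-1/48456) = -21545/48456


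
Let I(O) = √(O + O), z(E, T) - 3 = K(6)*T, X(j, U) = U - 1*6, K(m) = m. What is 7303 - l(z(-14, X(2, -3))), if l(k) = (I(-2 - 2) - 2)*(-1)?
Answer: 7301 + 2*I*√2 ≈ 7301.0 + 2.8284*I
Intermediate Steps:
X(j, U) = -6 + U (X(j, U) = U - 6 = -6 + U)
z(E, T) = 3 + 6*T
I(O) = √2*√O (I(O) = √(2*O) = √2*√O)
l(k) = 2 - 2*I*√2 (l(k) = (√2*√(-2 - 2) - 2)*(-1) = (√2*√(-4) - 2)*(-1) = (√2*(2*I) - 2)*(-1) = (2*I*√2 - 2)*(-1) = (-2 + 2*I*√2)*(-1) = 2 - 2*I*√2)
7303 - l(z(-14, X(2, -3))) = 7303 - (2 - 2*I*√2) = 7303 + (-2 + 2*I*√2) = 7301 + 2*I*√2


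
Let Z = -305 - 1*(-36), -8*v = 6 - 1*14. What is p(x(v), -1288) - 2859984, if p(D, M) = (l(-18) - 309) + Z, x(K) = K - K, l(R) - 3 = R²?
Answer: -2860235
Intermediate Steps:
l(R) = 3 + R²
v = 1 (v = -(6 - 1*14)/8 = -(6 - 14)/8 = -⅛*(-8) = 1)
x(K) = 0
Z = -269 (Z = -305 + 36 = -269)
p(D, M) = -251 (p(D, M) = ((3 + (-18)²) - 309) - 269 = ((3 + 324) - 309) - 269 = (327 - 309) - 269 = 18 - 269 = -251)
p(x(v), -1288) - 2859984 = -251 - 2859984 = -2860235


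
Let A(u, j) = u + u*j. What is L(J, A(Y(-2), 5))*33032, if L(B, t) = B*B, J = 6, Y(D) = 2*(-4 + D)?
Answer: 1189152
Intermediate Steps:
Y(D) = -8 + 2*D
A(u, j) = u + j*u
L(B, t) = B²
L(J, A(Y(-2), 5))*33032 = 6²*33032 = 36*33032 = 1189152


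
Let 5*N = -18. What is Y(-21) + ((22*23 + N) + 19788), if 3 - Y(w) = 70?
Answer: 101117/5 ≈ 20223.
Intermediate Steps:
N = -18/5 (N = (⅕)*(-18) = -18/5 ≈ -3.6000)
Y(w) = -67 (Y(w) = 3 - 1*70 = 3 - 70 = -67)
Y(-21) + ((22*23 + N) + 19788) = -67 + ((22*23 - 18/5) + 19788) = -67 + ((506 - 18/5) + 19788) = -67 + (2512/5 + 19788) = -67 + 101452/5 = 101117/5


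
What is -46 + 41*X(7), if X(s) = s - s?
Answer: -46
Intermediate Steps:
X(s) = 0
-46 + 41*X(7) = -46 + 41*0 = -46 + 0 = -46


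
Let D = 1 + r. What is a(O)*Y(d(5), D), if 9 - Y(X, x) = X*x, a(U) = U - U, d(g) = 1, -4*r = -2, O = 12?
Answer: 0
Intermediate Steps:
r = 1/2 (r = -1/4*(-2) = 1/2 ≈ 0.50000)
D = 3/2 (D = 1 + 1/2 = 3/2 ≈ 1.5000)
a(U) = 0
Y(X, x) = 9 - X*x
a(O)*Y(d(5), D) = 0*(9 - 1*1*3/2) = 0*(9 - 3/2) = 0*(15/2) = 0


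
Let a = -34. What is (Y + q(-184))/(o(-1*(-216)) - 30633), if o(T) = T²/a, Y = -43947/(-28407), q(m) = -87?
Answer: 269718/101019191 ≈ 0.0026700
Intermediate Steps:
Y = 14649/9469 (Y = -43947*(-1/28407) = 14649/9469 ≈ 1.5470)
o(T) = -T²/34 (o(T) = T²/(-34) = T²*(-1/34) = -T²/34)
(Y + q(-184))/(o(-1*(-216)) - 30633) = (14649/9469 - 87)/(-(-1*(-216))²/34 - 30633) = -809154/(9469*(-1/34*216² - 30633)) = -809154/(9469*(-1/34*46656 - 30633)) = -809154/(9469*(-23328/17 - 30633)) = -809154/(9469*(-544089/17)) = -809154/9469*(-17/544089) = 269718/101019191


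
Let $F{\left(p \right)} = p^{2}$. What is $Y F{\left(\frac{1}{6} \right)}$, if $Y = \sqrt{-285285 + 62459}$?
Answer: $\frac{i \sqrt{222826}}{36} \approx 13.112 i$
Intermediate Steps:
$Y = i \sqrt{222826}$ ($Y = \sqrt{-222826} = i \sqrt{222826} \approx 472.04 i$)
$Y F{\left(\frac{1}{6} \right)} = i \sqrt{222826} \left(\frac{1}{6}\right)^{2} = \frac{i \sqrt{222826}}{36}$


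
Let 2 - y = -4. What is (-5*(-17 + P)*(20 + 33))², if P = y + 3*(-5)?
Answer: 47472100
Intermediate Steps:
y = 6 (y = 2 - 1*(-4) = 2 + 4 = 6)
P = -9 (P = 6 + 3*(-5) = 6 - 15 = -9)
(-5*(-17 + P)*(20 + 33))² = (-5*(-17 - 9)*(20 + 33))² = (-5*(-26*53))² = (-5*(-1378))² = (-1*(-6890))² = 6890² = 47472100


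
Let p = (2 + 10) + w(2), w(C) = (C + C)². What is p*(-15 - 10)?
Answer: -700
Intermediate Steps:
w(C) = 4*C² (w(C) = (2*C)² = 4*C²)
p = 28 (p = (2 + 10) + 4*2² = 12 + 4*4 = 12 + 16 = 28)
p*(-15 - 10) = 28*(-15 - 10) = 28*(-25) = -700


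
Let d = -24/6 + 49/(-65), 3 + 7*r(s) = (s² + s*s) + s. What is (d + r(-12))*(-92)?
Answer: -204792/65 ≈ -3150.6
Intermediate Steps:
r(s) = -3/7 + s/7 + 2*s²/7 (r(s) = -3/7 + ((s² + s*s) + s)/7 = -3/7 + ((s² + s²) + s)/7 = -3/7 + (2*s² + s)/7 = -3/7 + (s + 2*s²)/7 = -3/7 + (s/7 + 2*s²/7) = -3/7 + s/7 + 2*s²/7)
d = -309/65 (d = -24*⅙ + 49*(-1/65) = -4 - 49/65 = -309/65 ≈ -4.7538)
(d + r(-12))*(-92) = (-309/65 + (-3/7 + (⅐)*(-12) + (2/7)*(-12)²))*(-92) = (-309/65 + (-3/7 - 12/7 + (2/7)*144))*(-92) = (-309/65 + (-3/7 - 12/7 + 288/7))*(-92) = (-309/65 + 39)*(-92) = (2226/65)*(-92) = -204792/65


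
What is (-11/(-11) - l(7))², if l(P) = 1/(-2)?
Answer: 9/4 ≈ 2.2500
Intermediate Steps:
l(P) = -½
(-11/(-11) - l(7))² = (-11/(-11) - 1*(-½))² = (-11*(-1/11) + ½)² = (1 + ½)² = (3/2)² = 9/4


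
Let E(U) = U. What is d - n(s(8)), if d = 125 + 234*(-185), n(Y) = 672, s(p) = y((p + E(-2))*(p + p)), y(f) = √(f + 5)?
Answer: -43837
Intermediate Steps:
y(f) = √(5 + f)
s(p) = √(5 + 2*p*(-2 + p)) (s(p) = √(5 + (p - 2)*(p + p)) = √(5 + (-2 + p)*(2*p)) = √(5 + 2*p*(-2 + p)))
d = -43165 (d = 125 - 43290 = -43165)
d - n(s(8)) = -43165 - 1*672 = -43165 - 672 = -43837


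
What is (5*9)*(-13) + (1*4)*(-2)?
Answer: -593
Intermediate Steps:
(5*9)*(-13) + (1*4)*(-2) = 45*(-13) + 4*(-2) = -585 - 8 = -593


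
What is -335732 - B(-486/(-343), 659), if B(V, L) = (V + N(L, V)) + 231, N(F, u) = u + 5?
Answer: -115237996/343 ≈ -3.3597e+5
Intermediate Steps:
N(F, u) = 5 + u
B(V, L) = 236 + 2*V (B(V, L) = (V + (5 + V)) + 231 = (5 + 2*V) + 231 = 236 + 2*V)
-335732 - B(-486/(-343), 659) = -335732 - (236 + 2*(-486/(-343))) = -335732 - (236 + 2*(-486*(-1/343))) = -335732 - (236 + 2*(486/343)) = -335732 - (236 + 972/343) = -335732 - 1*81920/343 = -335732 - 81920/343 = -115237996/343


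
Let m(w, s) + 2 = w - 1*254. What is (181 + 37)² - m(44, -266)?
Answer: 47736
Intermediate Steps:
m(w, s) = -256 + w (m(w, s) = -2 + (w - 1*254) = -2 + (w - 254) = -2 + (-254 + w) = -256 + w)
(181 + 37)² - m(44, -266) = (181 + 37)² - (-256 + 44) = 218² - 1*(-212) = 47524 + 212 = 47736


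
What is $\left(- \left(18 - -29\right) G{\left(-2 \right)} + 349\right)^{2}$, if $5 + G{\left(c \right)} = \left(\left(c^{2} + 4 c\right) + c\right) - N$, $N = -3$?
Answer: $525625$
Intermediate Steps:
$G{\left(c \right)} = -2 + c^{2} + 5 c$ ($G{\left(c \right)} = -5 - \left(-3 - c^{2} - 5 c\right) = -5 + \left(\left(c^{2} + 5 c\right) + 3\right) = -5 + \left(3 + c^{2} + 5 c\right) = -2 + c^{2} + 5 c$)
$\left(- \left(18 - -29\right) G{\left(-2 \right)} + 349\right)^{2} = \left(- \left(18 - -29\right) \left(-2 + \left(-2\right)^{2} + 5 \left(-2\right)\right) + 349\right)^{2} = \left(- \left(18 + 29\right) \left(-2 + 4 - 10\right) + 349\right)^{2} = \left(- 47 \left(-8\right) + 349\right)^{2} = \left(\left(-1\right) \left(-376\right) + 349\right)^{2} = \left(376 + 349\right)^{2} = 725^{2} = 525625$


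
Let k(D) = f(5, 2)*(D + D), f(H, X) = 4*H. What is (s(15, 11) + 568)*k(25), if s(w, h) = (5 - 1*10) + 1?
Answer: 564000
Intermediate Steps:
s(w, h) = -4 (s(w, h) = (5 - 10) + 1 = -5 + 1 = -4)
k(D) = 40*D (k(D) = (4*5)*(D + D) = 20*(2*D) = 40*D)
(s(15, 11) + 568)*k(25) = (-4 + 568)*(40*25) = 564*1000 = 564000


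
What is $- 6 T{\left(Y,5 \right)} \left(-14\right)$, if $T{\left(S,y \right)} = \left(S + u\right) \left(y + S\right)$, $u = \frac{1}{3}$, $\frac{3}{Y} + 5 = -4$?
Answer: $0$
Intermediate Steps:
$Y = - \frac{1}{3}$ ($Y = \frac{3}{-5 - 4} = \frac{3}{-9} = 3 \left(- \frac{1}{9}\right) = - \frac{1}{3} \approx -0.33333$)
$u = \frac{1}{3} \approx 0.33333$
$T{\left(S,y \right)} = \left(\frac{1}{3} + S\right) \left(S + y\right)$ ($T{\left(S,y \right)} = \left(S + \frac{1}{3}\right) \left(y + S\right) = \left(\frac{1}{3} + S\right) \left(S + y\right)$)
$- 6 T{\left(Y,5 \right)} \left(-14\right) = - 6 \left(\left(- \frac{1}{3}\right)^{2} + \frac{1}{3} \left(- \frac{1}{3}\right) + \frac{1}{3} \cdot 5 - \frac{5}{3}\right) \left(-14\right) = - 6 \left(\frac{1}{9} - \frac{1}{9} + \frac{5}{3} - \frac{5}{3}\right) \left(-14\right) = \left(-6\right) 0 \left(-14\right) = 0 \left(-14\right) = 0$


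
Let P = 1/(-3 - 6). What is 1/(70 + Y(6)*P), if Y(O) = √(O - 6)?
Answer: 1/70 ≈ 0.014286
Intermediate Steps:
P = -⅑ (P = 1/(-9) = -⅑ ≈ -0.11111)
Y(O) = √(-6 + O)
1/(70 + Y(6)*P) = 1/(70 + √(-6 + 6)*(-⅑)) = 1/(70 + √0*(-⅑)) = 1/(70 + 0*(-⅑)) = 1/(70 + 0) = 1/70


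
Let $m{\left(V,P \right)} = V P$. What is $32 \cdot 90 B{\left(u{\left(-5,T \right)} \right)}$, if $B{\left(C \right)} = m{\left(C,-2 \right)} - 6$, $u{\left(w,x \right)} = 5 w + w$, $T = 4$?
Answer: $155520$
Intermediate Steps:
$u{\left(w,x \right)} = 6 w$
$m{\left(V,P \right)} = P V$
$B{\left(C \right)} = -6 - 2 C$ ($B{\left(C \right)} = - 2 C - 6 = -6 - 2 C$)
$32 \cdot 90 B{\left(u{\left(-5,T \right)} \right)} = 32 \cdot 90 \left(-6 - 2 \cdot 6 \left(-5\right)\right) = 2880 \left(-6 - -60\right) = 2880 \left(-6 + 60\right) = 2880 \cdot 54 = 155520$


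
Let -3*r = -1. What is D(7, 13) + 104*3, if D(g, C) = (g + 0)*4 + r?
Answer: 1021/3 ≈ 340.33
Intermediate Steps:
r = ⅓ (r = -⅓*(-1) = ⅓ ≈ 0.33333)
D(g, C) = ⅓ + 4*g (D(g, C) = (g + 0)*4 + ⅓ = g*4 + ⅓ = 4*g + ⅓ = ⅓ + 4*g)
D(7, 13) + 104*3 = (⅓ + 4*7) + 104*3 = (⅓ + 28) + 312 = 85/3 + 312 = 1021/3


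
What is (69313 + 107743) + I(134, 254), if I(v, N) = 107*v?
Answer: 191394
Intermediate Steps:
(69313 + 107743) + I(134, 254) = (69313 + 107743) + 107*134 = 177056 + 14338 = 191394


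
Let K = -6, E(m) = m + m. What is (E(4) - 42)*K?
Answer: 204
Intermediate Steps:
E(m) = 2*m
(E(4) - 42)*K = (2*4 - 42)*(-6) = (8 - 42)*(-6) = -34*(-6) = 204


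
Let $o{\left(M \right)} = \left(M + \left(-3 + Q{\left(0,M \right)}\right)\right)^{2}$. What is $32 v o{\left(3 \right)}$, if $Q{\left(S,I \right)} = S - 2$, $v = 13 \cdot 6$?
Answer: $9984$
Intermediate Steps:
$v = 78$
$Q{\left(S,I \right)} = -2 + S$ ($Q{\left(S,I \right)} = S - 2 = -2 + S$)
$o{\left(M \right)} = \left(-5 + M\right)^{2}$ ($o{\left(M \right)} = \left(M + \left(-3 + \left(-2 + 0\right)\right)\right)^{2} = \left(M - 5\right)^{2} = \left(-5 + M\right)^{2}$)
$32 v o{\left(3 \right)} = 32 \cdot 78 \left(-5 + 3\right)^{2} = 2496 \left(-2\right)^{2} = 2496 \cdot 4 = 9984$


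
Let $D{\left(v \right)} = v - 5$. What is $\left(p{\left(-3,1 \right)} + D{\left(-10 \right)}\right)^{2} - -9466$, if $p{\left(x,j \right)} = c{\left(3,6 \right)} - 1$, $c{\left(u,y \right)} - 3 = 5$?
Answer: $9530$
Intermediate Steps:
$c{\left(u,y \right)} = 8$ ($c{\left(u,y \right)} = 3 + 5 = 8$)
$D{\left(v \right)} = -5 + v$
$p{\left(x,j \right)} = 7$ ($p{\left(x,j \right)} = 8 - 1 = 7$)
$\left(p{\left(-3,1 \right)} + D{\left(-10 \right)}\right)^{2} - -9466 = \left(7 - 15\right)^{2} - -9466 = \left(7 - 15\right)^{2} + 9466 = \left(-8\right)^{2} + 9466 = 64 + 9466 = 9530$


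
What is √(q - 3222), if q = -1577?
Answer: I*√4799 ≈ 69.275*I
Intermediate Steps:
√(q - 3222) = √(-1577 - 3222) = √(-4799) = I*√4799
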